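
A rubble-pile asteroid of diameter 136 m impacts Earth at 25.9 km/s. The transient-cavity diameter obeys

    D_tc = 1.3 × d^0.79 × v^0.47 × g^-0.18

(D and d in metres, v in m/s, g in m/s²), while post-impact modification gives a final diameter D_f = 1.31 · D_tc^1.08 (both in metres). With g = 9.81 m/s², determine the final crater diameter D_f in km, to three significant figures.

D_f ≈ 12.8 km

v = 25900 m/s.
d^0.79 = 136^0.79 = 48.47
v^0.47 = 25900^0.47 = 118.6
g^-0.18 = 9.81^-0.18 = 0.6630
D_tc = 1.3 × 48.47 × 118.6 × 0.6630 = 4955 m
D_f = 1.31 × (4955)^1.08 = 12821 m
     = 12.82 km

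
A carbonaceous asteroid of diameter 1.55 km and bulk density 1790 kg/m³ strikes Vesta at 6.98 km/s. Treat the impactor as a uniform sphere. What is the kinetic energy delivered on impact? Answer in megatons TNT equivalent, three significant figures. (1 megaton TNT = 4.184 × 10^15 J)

E ≈ 20300 Mt TNT

d = 1550 m; v = 6980 m/s.
Mass m = (π/6) ρ d³ = (π/6) × 1790 × (1550)³ = 3.490 × 10^12 kg
E = ½ m v² = 0.5 × 3.490 × 10^12 × (6980)² = 8.502 × 10^19 J
   = 8.502 × 10^19 / 4.184×10^15 = 20320 Mt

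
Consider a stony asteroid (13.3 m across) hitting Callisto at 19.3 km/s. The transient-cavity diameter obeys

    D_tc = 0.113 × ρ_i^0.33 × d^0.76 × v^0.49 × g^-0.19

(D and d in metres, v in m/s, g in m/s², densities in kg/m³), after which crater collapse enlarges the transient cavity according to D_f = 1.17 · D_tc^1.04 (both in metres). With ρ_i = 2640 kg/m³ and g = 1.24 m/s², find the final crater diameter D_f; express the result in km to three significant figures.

D_f ≈ 2.05 km

v = 19300 m/s.
ρ_i^0.33 = 2640^0.33 = 13.46
d^0.76 = 13.3^0.76 = 7.147
v^0.49 = 19300^0.49 = 125.9
g^-0.19 = 1.24^-0.19 = 0.9600
D_tc = 0.113 × 13.46 × 7.147 × 125.9 × 0.9600 = 1314 m
D_f = 1.17 × (1314)^1.04 = 2049 m
     = 2.049 km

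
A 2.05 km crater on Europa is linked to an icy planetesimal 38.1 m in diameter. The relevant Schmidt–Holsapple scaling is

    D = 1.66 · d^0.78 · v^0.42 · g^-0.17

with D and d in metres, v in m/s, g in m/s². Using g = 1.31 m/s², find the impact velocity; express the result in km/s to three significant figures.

v ≈ 29.7 km/s

Rearranging for v: v = [D / (1.66 · 38.1^0.78 · 1.31^-0.17)]^(1/0.42).
D = 2050 m.
38.1^0.78 = 17.10
1.31^-0.17 = 0.9551
Denominator = 1.66 × 17.10 × 0.9551 = 27.11
D / 27.11 = 2050 / 27.11 = 75.62
v = 75.62^(1/0.42) = 75.62^2.381 = 29719 m/s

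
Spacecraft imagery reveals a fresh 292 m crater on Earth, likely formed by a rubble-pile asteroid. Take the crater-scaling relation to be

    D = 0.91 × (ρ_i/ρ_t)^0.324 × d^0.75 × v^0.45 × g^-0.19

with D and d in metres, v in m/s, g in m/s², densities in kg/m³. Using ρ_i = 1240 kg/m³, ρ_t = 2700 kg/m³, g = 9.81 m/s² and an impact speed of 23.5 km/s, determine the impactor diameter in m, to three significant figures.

d ≈ 13.1 m

Rearranging for d: d = [D / (0.91 · (1240/2700)^0.324 · 23500^0.45 · 9.81^-0.19)]^(1/0.75).
(1240/2700)^0.324 = 0.7772
23500^0.45 = 92.68
9.81^-0.19 = 0.6480
Denominator = 0.91 × 0.7772 × 92.68 × 0.6480 = 42.48
D / 42.48 = 292 / 42.48 = 6.874
d = 6.874^(1/0.75) = 6.874^1.3333 = 13.07 m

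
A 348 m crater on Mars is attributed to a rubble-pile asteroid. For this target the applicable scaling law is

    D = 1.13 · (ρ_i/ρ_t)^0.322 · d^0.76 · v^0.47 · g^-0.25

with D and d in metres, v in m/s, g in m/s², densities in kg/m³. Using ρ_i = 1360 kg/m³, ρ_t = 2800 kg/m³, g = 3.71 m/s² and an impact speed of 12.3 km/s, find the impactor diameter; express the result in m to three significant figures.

d ≈ 11.6 m

Rearranging for d: d = [D / (1.13 · (1360/2800)^0.322 · 12300^0.47 · 3.71^-0.25)]^(1/0.76).
(1360/2800)^0.322 = 0.7925
12300^0.47 = 83.61
3.71^-0.25 = 0.7205
Denominator = 1.13 × 0.7925 × 83.61 × 0.7205 = 53.95
D / 53.95 = 348 / 53.95 = 6.450
d = 6.450^(1/0.76) = 6.450^1.3158 = 11.62 m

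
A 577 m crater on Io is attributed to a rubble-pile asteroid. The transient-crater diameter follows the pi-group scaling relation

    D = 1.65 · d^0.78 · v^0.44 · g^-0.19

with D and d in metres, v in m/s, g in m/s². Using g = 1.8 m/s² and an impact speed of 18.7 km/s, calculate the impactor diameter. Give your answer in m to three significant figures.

d ≈ 8.20 m

Rearranging for d: d = [D / (1.65 · 18700^0.44 · 1.8^-0.19)]^(1/0.78).
18700^0.44 = 75.79
1.8^-0.19 = 0.8943
Denominator = 1.65 × 75.79 × 0.8943 = 111.8
D / 111.8 = 577 / 111.8 = 5.161
d = 5.161^(1/0.78) = 5.161^1.2821 = 8.200 m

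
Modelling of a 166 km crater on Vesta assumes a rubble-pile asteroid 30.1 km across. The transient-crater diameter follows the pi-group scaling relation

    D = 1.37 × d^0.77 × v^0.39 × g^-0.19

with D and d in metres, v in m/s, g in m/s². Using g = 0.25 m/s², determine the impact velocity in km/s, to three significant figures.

Rearranging for v: v = [D / (1.37 · 30100^0.77 · 0.25^-0.19)]^(1/0.39).
D = 166000 m.
30100^0.77 = 2809
0.25^-0.19 = 1.301
Denominator = 1.37 × 2809 × 1.301 = 5007
D / 5007 = 166000 / 5007 = 33.15
v = 33.15^(1/0.39) = 33.15^2.5641 = 7919 m/s

v ≈ 7.92 km/s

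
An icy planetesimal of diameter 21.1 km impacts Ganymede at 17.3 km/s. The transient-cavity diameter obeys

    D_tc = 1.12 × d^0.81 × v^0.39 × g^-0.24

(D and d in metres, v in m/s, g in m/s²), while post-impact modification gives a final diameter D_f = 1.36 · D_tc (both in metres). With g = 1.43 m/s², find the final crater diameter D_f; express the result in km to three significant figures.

In SI: d = 21100 m, v = 17300 m/s.
d^0.81 = 21100^0.81 = 3182
v^0.39 = 17300^0.39 = 44.96
g^-0.24 = 1.43^-0.24 = 0.9177
D_tc = 1.12 × 3182 × 44.96 × 0.9177 = 1.470 × 10^5 m
D_f = 1.36 × 1.470 × 10^5 = 1.999 × 10^5 m
     = 199.9 km

D_f ≈ 200 km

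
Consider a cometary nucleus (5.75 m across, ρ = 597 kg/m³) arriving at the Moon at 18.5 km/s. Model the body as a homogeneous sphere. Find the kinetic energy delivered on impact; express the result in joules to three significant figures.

E ≈ 1.02 × 10^13 J

v = 18500 m/s.
Mass m = (π/6) ρ d³ = (π/6) × 597 × (5.75)³ = 5.943 × 10^4 kg
E = ½ m v² = 0.5 × 5.943 × 10^4 × (18500)² = 1.017 × 10^13 J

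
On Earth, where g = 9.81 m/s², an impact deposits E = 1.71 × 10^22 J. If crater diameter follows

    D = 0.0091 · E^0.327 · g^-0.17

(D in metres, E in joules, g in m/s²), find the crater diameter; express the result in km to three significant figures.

E^0.327 = (1.71 × 10^22)^0.327 = 1.863 × 10^7
g^-0.17 = 9.81^-0.17 = 0.6783
D = 0.0091 × 1.863 × 10^7 × 0.6783 = 1.150 × 10^5 m
   = 115.0 km

D ≈ 115 km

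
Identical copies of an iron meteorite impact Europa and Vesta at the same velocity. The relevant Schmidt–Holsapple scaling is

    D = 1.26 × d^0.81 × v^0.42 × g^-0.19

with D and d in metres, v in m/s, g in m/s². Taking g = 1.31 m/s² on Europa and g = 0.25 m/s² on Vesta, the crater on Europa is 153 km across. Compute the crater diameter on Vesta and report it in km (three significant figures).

All impactor-dependent factors cancel in the ratio, leaving D_Vesta/D_Europa = (g_Vesta/g_Europa)^-0.19.
(0.25/1.31)^-0.19 = 0.1908^-0.19 = 1.370
D_Vesta = 1.370 × 153 km = 210 km

D ≈ 210 km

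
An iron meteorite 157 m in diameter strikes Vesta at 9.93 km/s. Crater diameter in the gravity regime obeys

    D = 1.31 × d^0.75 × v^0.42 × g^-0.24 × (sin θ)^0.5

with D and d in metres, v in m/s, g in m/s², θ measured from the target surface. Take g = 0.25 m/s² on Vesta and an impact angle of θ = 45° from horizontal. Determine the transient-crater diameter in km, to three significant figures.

In SI units: v = 9930 m/s.
d^0.75 = 157^0.75 = 44.35
v^0.42 = 9930^0.42 = 47.72
g^-0.24 = 0.25^-0.24 = 1.395
(sin 45°)^0.5 = 0.7071^0.5 = 0.8409
D = 1.31 × 44.35 × 47.72 × 1.395 × 0.8409 = 3252 m
   = 3.252 km

D ≈ 3.25 km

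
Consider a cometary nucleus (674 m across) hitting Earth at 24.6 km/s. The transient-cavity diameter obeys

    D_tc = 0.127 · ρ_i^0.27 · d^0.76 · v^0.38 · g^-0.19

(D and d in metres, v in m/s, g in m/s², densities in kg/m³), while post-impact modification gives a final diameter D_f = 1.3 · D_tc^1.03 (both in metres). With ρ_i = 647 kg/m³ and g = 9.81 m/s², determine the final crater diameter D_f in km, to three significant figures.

v = 24600 m/s.
ρ_i^0.27 = 647^0.27 = 5.740
d^0.76 = 674^0.76 = 141.2
v^0.38 = 24600^0.38 = 46.62
g^-0.19 = 9.81^-0.19 = 0.6480
D_tc = 0.127 × 5.740 × 141.2 × 46.62 × 0.6480 = 3110 m
D_f = 1.3 × (3110)^1.03 = 5146 m
     = 5.146 km

D_f ≈ 5.15 km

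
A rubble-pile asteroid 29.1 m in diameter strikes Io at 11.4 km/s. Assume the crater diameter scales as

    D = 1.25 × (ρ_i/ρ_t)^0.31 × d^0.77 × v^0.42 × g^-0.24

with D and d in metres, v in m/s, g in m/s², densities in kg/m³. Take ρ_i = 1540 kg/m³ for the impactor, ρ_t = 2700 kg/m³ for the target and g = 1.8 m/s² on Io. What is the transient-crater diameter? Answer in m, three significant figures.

D ≈ 618 m

In SI units: v = 11400 m/s.
(ρ_i/ρ_t)^0.31 = (1540/2700)^0.31 = 0.8403
d^0.77 = 29.1^0.77 = 13.40
v^0.42 = 11400^0.42 = 50.57
g^-0.24 = 1.8^-0.24 = 0.8684
D = 1.25 × 0.8403 × 13.40 × 50.57 × 0.8684 = 618.1 m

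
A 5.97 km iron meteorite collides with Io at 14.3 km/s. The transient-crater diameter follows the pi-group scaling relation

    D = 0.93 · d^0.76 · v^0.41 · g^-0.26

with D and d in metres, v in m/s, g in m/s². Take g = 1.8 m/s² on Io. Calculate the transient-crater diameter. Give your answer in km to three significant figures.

In SI units: d = 5970 m, v = 14300 m/s.
d^0.76 = 5970^0.76 = 740.9
v^0.41 = 14300^0.41 = 50.55
g^-0.26 = 1.8^-0.26 = 0.8583
D = 0.93 × 740.9 × 50.55 × 0.8583 = 29895 m
   = 29.90 km

D ≈ 29.9 km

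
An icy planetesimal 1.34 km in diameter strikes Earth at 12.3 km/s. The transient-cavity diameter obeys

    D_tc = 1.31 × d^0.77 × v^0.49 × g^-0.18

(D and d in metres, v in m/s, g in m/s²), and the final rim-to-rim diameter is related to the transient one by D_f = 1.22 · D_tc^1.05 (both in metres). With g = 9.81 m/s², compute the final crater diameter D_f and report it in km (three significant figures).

D_f ≈ 45.1 km

In SI: d = 1340 m, v = 12300 m/s.
d^0.77 = 1340^0.77 = 255.8
v^0.49 = 12300^0.49 = 100.9
g^-0.18 = 9.81^-0.18 = 0.6630
D_tc = 1.31 × 255.8 × 100.9 × 0.6630 = 22420 m
D_f = 1.22 × (22420)^1.05 = 45136 m
     = 45.14 km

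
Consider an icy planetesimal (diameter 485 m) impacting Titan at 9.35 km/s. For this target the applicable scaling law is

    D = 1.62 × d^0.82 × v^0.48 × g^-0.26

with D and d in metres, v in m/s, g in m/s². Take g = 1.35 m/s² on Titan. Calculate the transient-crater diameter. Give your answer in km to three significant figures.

D ≈ 19.2 km

In SI units: v = 9350 m/s.
d^0.82 = 485^0.82 = 159.3
v^0.48 = 9350^0.48 = 80.54
g^-0.26 = 1.35^-0.26 = 0.9249
D = 1.62 × 159.3 × 80.54 × 0.9249 = 19224 m
   = 19.22 km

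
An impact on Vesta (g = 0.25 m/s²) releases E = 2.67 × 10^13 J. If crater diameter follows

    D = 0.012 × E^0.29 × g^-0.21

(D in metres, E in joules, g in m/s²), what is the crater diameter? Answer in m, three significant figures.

D ≈ 126 m

E^0.29 = (2.67 × 10^13)^0.29 = 7.829 × 10^3
g^-0.21 = 0.25^-0.21 = 1.338
D = 0.012 × 7.829 × 10^3 × 1.338 = 125.7 m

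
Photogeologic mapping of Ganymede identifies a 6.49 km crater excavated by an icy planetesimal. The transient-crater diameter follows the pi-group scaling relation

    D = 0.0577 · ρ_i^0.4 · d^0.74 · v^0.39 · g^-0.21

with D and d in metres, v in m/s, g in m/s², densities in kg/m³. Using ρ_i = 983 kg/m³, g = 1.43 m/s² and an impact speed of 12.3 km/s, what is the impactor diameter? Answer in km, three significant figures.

d ≈ 1.25 km

Rearranging for d: d = [D / (0.0577 · 983^0.4 · 12300^0.39 · 1.43^-0.21)]^(1/0.74).
D = 6490 m.
983^0.4 = 15.74
12300^0.39 = 39.36
1.43^-0.21 = 0.9276
Denominator = 0.0577 × 15.74 × 39.36 × 0.9276 = 33.16
D / 33.16 = 6490 / 33.16 = 195.7
d = 195.7^(1/0.74) = 195.7^1.3514 = 1250 m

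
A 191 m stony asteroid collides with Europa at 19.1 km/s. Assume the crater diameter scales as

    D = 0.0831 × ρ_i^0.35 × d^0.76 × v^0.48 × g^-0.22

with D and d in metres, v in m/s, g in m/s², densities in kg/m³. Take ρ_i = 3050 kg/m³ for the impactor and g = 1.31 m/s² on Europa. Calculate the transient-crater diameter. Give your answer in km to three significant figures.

D ≈ 7.98 km

In SI units: v = 19100 m/s.
ρ_i^0.35 = 3050^0.35 = 16.58
d^0.76 = 191^0.76 = 54.15
v^0.48 = 19100^0.48 = 113.5
g^-0.22 = 1.31^-0.22 = 0.9423
D = 0.0831 × 16.58 × 54.15 × 113.5 × 0.9423 = 7979 m
   = 7.979 km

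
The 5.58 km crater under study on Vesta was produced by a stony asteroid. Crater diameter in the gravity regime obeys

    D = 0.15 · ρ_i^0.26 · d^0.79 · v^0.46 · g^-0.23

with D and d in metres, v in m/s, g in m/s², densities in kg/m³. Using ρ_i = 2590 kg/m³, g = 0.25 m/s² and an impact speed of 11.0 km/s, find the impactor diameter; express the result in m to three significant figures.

d ≈ 136 m

Rearranging for d: d = [D / (0.15 · 2590^0.26 · 11000^0.46 · 0.25^-0.23)]^(1/0.79).
D = 5580 m.
2590^0.26 = 7.717
11000^0.46 = 72.28
0.25^-0.23 = 1.376
Denominator = 0.15 × 7.717 × 72.28 × 1.376 = 115.1
D / 115.1 = 5580 / 115.1 = 48.48
d = 48.48^(1/0.79) = 48.48^1.2658 = 136.0 m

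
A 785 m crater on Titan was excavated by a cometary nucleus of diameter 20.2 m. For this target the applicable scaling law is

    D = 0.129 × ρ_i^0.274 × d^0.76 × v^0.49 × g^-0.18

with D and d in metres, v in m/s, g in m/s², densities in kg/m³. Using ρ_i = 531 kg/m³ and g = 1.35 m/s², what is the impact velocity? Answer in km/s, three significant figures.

v ≈ 16.7 km/s

Rearranging for v: v = [D / (0.129 · 531^0.274 · 20.2^0.76 · 1.35^-0.18)]^(1/0.49).
531^0.274 = 5.581
20.2^0.76 = 9.819
1.35^-0.18 = 0.9474
Denominator = 0.129 × 5.581 × 9.819 × 0.9474 = 6.697
D / 6.697 = 785 / 6.697 = 117.2
v = 117.2^(1/0.49) = 117.2^2.0408 = 16683 m/s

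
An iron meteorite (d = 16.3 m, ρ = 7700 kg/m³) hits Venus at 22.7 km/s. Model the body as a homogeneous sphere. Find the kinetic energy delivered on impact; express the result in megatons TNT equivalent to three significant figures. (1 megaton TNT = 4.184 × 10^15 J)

E ≈ 1.08 Mt TNT

v = 22700 m/s.
Mass m = (π/6) ρ d³ = (π/6) × 7700 × (16.3)³ = 1.746 × 10^7 kg
E = ½ m v² = 0.5 × 1.746 × 10^7 × (22700)² = 4.498 × 10^15 J
   = 4.498 × 10^15 / 4.184×10^15 = 1.075 Mt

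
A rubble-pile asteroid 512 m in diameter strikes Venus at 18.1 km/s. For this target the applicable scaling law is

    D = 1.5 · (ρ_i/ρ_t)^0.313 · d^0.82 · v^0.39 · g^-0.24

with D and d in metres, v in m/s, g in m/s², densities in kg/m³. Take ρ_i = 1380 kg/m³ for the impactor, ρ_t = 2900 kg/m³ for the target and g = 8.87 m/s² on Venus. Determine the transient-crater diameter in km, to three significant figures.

D ≈ 5.37 km

In SI units: v = 18100 m/s.
(ρ_i/ρ_t)^0.313 = (1380/2900)^0.313 = 0.7926
d^0.82 = 512^0.82 = 166.6
v^0.39 = 18100^0.39 = 45.76
g^-0.24 = 8.87^-0.24 = 0.5922
D = 1.5 × 0.7926 × 166.6 × 45.76 × 0.5922 = 5368 m
   = 5.368 km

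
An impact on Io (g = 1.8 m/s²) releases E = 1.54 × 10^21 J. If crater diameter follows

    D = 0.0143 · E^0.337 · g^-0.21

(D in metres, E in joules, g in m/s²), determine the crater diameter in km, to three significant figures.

D ≈ 175 km

E^0.337 = (1.54 × 10^21)^0.337 = 1.381 × 10^7
g^-0.21 = 1.8^-0.21 = 0.8839
D = 0.0143 × 1.381 × 10^7 × 0.8839 = 1.746 × 10^5 m
   = 174.6 km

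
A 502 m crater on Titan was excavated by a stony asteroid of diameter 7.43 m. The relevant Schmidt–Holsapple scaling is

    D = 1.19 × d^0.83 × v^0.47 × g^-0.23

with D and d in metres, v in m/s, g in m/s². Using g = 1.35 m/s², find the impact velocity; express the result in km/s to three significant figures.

v ≈ 12.9 km/s

Rearranging for v: v = [D / (1.19 · 7.43^0.83 · 1.35^-0.23)]^(1/0.47).
7.43^0.83 = 5.283
1.35^-0.23 = 0.9333
Denominator = 1.19 × 5.283 × 0.9333 = 5.867
D / 5.867 = 502 / 5.867 = 85.56
v = 85.56^(1/0.47) = 85.56^2.1277 = 12921 m/s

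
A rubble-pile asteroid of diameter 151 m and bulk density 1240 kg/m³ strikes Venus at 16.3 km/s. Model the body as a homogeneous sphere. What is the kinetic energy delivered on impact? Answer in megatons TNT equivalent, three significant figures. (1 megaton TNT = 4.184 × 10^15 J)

v = 16300 m/s.
Mass m = (π/6) ρ d³ = (π/6) × 1240 × (151)³ = 2.235 × 10^9 kg
E = ½ m v² = 0.5 × 2.235 × 10^9 × (16300)² = 2.969 × 10^17 J
   = 2.969 × 10^17 / 4.184×10^15 = 70.96 Mt

E ≈ 71.0 Mt TNT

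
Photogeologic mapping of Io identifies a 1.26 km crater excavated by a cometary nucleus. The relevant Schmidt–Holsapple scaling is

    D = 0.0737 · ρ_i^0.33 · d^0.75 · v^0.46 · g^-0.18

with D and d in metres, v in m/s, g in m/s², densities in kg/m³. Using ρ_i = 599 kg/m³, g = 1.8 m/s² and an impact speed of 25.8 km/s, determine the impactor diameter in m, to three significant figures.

Rearranging for d: d = [D / (0.0737 · 599^0.33 · 25800^0.46 · 1.8^-0.18)]^(1/0.75).
D = 1260 m.
599^0.33 = 8.252
25800^0.46 = 107.0
1.8^-0.18 = 0.8996
Denominator = 0.0737 × 8.252 × 107.0 × 0.8996 = 58.54
D / 58.54 = 1260 / 58.54 = 21.52
d = 21.52^(1/0.75) = 21.52^1.3333 = 59.85 m

d ≈ 59.9 m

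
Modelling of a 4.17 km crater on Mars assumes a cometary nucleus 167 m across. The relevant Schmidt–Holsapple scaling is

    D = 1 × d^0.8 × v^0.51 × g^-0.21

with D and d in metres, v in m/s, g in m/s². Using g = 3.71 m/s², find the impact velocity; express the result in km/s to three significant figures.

Rearranging for v: v = [D / (1 · 167^0.8 · 3.71^-0.21)]^(1/0.51).
D = 4170 m.
167^0.8 = 60.00
3.71^-0.21 = 0.7593
Denominator = 1 × 60.00 × 0.7593 = 45.56
D / 45.56 = 4170 / 45.56 = 91.53
v = 91.53^(1/0.51) = 91.53^1.9608 = 7018 m/s

v ≈ 7.02 km/s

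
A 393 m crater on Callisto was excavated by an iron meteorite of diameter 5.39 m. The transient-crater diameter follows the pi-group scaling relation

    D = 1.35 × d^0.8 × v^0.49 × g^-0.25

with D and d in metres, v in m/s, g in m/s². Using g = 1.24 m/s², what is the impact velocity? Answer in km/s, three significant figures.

Rearranging for v: v = [D / (1.35 · 5.39^0.8 · 1.24^-0.25)]^(1/0.49).
5.39^0.8 = 3.848
1.24^-0.25 = 0.9476
Denominator = 1.35 × 3.848 × 0.9476 = 4.923
D / 4.923 = 393 / 4.923 = 79.83
v = 79.83^(1/0.49) = 79.83^2.0408 = 7620 m/s

v ≈ 7.62 km/s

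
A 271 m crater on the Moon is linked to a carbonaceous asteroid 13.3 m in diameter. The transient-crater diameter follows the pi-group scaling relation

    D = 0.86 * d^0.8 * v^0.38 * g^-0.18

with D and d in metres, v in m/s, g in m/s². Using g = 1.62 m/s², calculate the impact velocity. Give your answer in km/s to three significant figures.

v ≈ 20.3 km/s

Rearranging for v: v = [D / (0.86 · 13.3^0.8 · 1.62^-0.18)]^(1/0.38).
13.3^0.8 = 7.926
1.62^-0.18 = 0.9168
Denominator = 0.86 × 7.926 × 0.9168 = 6.249
D / 6.249 = 271 / 6.249 = 43.37
v = 43.37^(1/0.38) = 43.37^2.6316 = 20344 m/s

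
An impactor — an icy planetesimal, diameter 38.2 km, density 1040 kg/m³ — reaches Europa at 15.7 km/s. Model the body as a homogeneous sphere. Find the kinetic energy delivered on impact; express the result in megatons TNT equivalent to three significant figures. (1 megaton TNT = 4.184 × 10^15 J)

E ≈ 8.94 × 10^8 Mt TNT

d = 38200 m; v = 15700 m/s.
Mass m = (π/6) ρ d³ = (π/6) × 1040 × (38200)³ = 3.035 × 10^16 kg
E = ½ m v² = 0.5 × 3.035 × 10^16 × (15700)² = 3.740 × 10^24 J
   = 3.740 × 10^24 / 4.184×10^15 = 8.939 × 10^8 Mt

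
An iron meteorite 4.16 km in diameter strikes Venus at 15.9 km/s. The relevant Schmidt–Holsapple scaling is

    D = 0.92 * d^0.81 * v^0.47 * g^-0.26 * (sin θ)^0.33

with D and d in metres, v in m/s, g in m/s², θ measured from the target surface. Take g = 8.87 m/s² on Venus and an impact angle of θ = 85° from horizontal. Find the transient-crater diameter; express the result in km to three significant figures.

In SI units: d = 4160 m, v = 15900 m/s.
d^0.81 = 4160^0.81 = 854.0
v^0.47 = 15900^0.47 = 94.33
g^-0.26 = 8.87^-0.26 = 0.5669
(sin 85°)^0.33 = 0.9962^0.33 = 0.9987
D = 0.92 × 854.0 × 94.33 × 0.5669 × 0.9987 = 41960 m
   = 41.96 km

D ≈ 42.0 km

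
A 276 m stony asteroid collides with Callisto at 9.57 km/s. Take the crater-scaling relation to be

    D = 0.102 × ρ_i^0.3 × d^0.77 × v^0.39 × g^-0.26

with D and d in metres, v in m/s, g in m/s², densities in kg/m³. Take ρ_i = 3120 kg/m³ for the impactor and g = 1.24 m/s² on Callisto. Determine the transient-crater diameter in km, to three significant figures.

D ≈ 2.91 km

In SI units: v = 9570 m/s.
ρ_i^0.3 = 3120^0.3 = 11.17
d^0.77 = 276^0.77 = 75.77
v^0.39 = 9570^0.39 = 35.69
g^-0.26 = 1.24^-0.26 = 0.9456
D = 0.102 × 11.17 × 75.77 × 35.69 × 0.9456 = 2913 m
   = 2.913 km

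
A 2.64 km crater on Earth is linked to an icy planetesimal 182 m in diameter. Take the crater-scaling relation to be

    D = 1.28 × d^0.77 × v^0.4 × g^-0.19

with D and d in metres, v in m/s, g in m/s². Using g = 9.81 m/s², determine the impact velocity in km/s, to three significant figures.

v ≈ 25.5 km/s

Rearranging for v: v = [D / (1.28 · 182^0.77 · 9.81^-0.19)]^(1/0.4).
D = 2640 m.
182^0.77 = 54.99
9.81^-0.19 = 0.6480
Denominator = 1.28 × 54.99 × 0.6480 = 45.61
D / 45.61 = 2640 / 45.61 = 57.88
v = 57.88^(1/0.4) = 57.88^2.5 = 25487 m/s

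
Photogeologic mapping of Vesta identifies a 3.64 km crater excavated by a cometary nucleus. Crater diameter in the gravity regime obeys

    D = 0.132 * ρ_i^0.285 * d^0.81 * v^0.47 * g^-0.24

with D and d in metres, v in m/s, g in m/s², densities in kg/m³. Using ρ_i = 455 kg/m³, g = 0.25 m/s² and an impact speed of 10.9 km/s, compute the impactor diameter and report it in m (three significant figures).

d ≈ 106 m

Rearranging for d: d = [D / (0.132 · 455^0.285 · 10900^0.47 · 0.25^-0.24)]^(1/0.81).
D = 3640 m.
455^0.285 = 5.722
10900^0.47 = 78.99
0.25^-0.24 = 1.395
Denominator = 0.132 × 5.722 × 78.99 × 1.395 = 83.23
D / 83.23 = 3640 / 83.23 = 43.73
d = 43.73^(1/0.81) = 43.73^1.2346 = 106.1 m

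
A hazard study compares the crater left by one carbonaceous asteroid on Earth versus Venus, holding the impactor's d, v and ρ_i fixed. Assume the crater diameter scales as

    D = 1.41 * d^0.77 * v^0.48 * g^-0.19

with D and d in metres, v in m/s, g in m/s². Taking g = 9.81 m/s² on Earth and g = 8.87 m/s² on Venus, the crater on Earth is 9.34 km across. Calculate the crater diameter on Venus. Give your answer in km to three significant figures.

All impactor-dependent factors cancel in the ratio, leaving D_Venus/D_Earth = (g_Venus/g_Earth)^-0.19.
(8.87/9.81)^-0.19 = 0.9042^-0.19 = 1.019
D_Venus = 1.019 × 9.34 km = 9.52 km

D ≈ 9.52 km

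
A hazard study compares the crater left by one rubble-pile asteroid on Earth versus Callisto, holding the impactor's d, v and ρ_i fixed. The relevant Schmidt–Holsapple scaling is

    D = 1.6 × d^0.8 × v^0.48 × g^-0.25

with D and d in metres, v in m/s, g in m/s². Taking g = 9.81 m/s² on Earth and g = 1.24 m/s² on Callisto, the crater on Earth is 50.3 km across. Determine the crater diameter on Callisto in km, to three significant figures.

D ≈ 84.4 km

All impactor-dependent factors cancel in the ratio, leaving D_Callisto/D_Earth = (g_Callisto/g_Earth)^-0.25.
(1.24/9.81)^-0.25 = 0.1264^-0.25 = 1.677
D_Callisto = 1.677 × 50.3 km = 84.4 km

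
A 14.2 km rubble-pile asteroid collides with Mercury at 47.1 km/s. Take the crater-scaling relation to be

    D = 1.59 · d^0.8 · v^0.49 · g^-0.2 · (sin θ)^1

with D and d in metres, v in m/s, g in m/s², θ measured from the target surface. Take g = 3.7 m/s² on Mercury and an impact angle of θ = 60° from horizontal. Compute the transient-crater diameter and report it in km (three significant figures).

D ≈ 433 km

In SI units: d = 14200 m, v = 47100 m/s.
d^0.8 = 14200^0.8 = 2098
v^0.49 = 47100^0.49 = 194.9
g^-0.2 = 3.7^-0.2 = 0.7698
(sin 60°)^1 = 0.8660^1 = 0.8660
D = 1.59 × 2098 × 194.9 × 0.7698 × 0.8660 = 4.334 × 10^5 m
   = 433.4 km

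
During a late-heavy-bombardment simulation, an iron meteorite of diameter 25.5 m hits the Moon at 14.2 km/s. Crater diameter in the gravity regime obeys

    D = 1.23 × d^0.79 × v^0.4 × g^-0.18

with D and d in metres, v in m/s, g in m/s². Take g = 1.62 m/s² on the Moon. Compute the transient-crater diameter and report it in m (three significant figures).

D ≈ 667 m

In SI units: v = 14200 m/s.
d^0.79 = 25.5^0.79 = 12.92
v^0.4 = 14200^0.4 = 45.81
g^-0.18 = 1.62^-0.18 = 0.9168
D = 1.23 × 12.92 × 45.81 × 0.9168 = 667.4 m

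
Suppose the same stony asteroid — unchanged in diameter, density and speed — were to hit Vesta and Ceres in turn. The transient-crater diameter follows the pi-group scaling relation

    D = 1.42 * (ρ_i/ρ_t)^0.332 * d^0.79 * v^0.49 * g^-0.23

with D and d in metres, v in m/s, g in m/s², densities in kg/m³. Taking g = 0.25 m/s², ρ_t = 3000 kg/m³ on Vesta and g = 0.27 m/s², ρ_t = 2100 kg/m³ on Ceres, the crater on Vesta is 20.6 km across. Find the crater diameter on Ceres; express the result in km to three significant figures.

D ≈ 22.8 km

The impactor-only factors (d, v, ρ_i) cancel in the ratio, leaving D_Ceres/D_Vesta = (g_Ceres/g_Vesta)^-0.23 · (ρ_t,Vesta/ρ_t,Ceres)^0.332.
(0.27/0.25)^-0.23 = 1.080^-0.23 = 0.9825
(3000/2100)^0.332 = 1.429^0.332 = 1.126
Ratio = 0.9825 × 1.126 = 1.106
D_Ceres = 1.106 × 20.6 km = 22.8 km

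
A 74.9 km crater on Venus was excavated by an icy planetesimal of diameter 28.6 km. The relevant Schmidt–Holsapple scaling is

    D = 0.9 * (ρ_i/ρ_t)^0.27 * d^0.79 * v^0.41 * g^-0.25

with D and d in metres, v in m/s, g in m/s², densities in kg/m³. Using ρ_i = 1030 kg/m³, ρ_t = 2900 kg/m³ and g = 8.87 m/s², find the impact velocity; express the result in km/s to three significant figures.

v ≈ 19.4 km/s

Rearranging for v: v = [D / (0.9 · (1030/2900)^0.27 · 28600^0.79 · 8.87^-0.25)]^(1/0.41).
D = 74900 m.
(1030/2900)^0.27 = 0.7562
28600^0.79 = 3315
8.87^-0.25 = 0.5795
Denominator = 0.9 × 0.7562 × 3315 × 0.5795 = 1307
D / 1307 = 74900 / 1307 = 57.31
v = 57.31^(1/0.41) = 57.31^2.439 = 19423 m/s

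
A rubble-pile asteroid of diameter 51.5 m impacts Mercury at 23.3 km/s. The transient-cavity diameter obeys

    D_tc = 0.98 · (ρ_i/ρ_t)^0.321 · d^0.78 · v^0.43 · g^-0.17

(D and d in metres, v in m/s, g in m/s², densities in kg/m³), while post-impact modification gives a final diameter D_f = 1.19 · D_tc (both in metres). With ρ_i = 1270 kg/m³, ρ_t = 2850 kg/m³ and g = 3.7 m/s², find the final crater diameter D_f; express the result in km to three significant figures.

D_f ≈ 1.18 km

v = 23300 m/s.
(ρ_i/ρ_t)^0.321 = (1270/2850)^0.321 = 0.7715
d^0.78 = 51.5^0.78 = 21.64
v^0.43 = 23300^0.43 = 75.50
g^-0.17 = 3.7^-0.17 = 0.8006
D_tc = 0.98 × 0.7715 × 21.64 × 75.50 × 0.8006 = 989.0 m
D_f = 1.19 × 989.0 = 1177 m
     = 1.177 km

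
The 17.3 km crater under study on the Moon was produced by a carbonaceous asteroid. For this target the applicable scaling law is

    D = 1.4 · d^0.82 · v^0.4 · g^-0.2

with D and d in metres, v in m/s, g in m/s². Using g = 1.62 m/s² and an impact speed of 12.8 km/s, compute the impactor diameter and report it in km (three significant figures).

Rearranging for d: d = [D / (1.4 · 12800^0.4 · 1.62^-0.2)]^(1/0.82).
D = 17300 m.
12800^0.4 = 43.94
1.62^-0.2 = 0.9080
Denominator = 1.4 × 43.94 × 0.9080 = 55.86
D / 55.86 = 17300 / 55.86 = 309.7
d = 309.7^(1/0.82) = 309.7^1.2195 = 1091 m

d ≈ 1.09 km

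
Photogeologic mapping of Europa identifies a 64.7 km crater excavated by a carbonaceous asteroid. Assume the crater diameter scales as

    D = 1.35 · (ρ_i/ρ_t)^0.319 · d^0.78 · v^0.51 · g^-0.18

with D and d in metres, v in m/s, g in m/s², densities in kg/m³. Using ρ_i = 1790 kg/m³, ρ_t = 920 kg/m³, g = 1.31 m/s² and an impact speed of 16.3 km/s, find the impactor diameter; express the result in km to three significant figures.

Rearranging for d: d = [D / (1.35 · (1790/920)^0.319 · 16300^0.51 · 1.31^-0.18)]^(1/0.78).
D = 64700 m.
(1790/920)^0.319 = 1.237
16300^0.51 = 140.7
1.31^-0.18 = 0.9526
Denominator = 1.35 × 1.237 × 140.7 × 0.9526 = 223.8
D / 223.8 = 64700 / 223.8 = 289.1
d = 289.1^(1/0.78) = 289.1^1.2821 = 1430 m

d ≈ 1.43 km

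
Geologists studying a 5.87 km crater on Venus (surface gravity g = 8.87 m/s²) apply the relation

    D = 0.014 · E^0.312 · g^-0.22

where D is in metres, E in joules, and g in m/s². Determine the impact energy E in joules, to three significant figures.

Rearranging: E = [D / (0.014 · g^-0.22)]^(1/0.312).
D = 5870 m.
g^-0.22 = 8.87^-0.22 = 0.6187
D / (0.014 × 0.6187) = 5870 / (8.662 × 10^-3) = 6.777 × 10^5
E = (6.777 × 10^5)^3.2051 = 4.887 × 10^18 J

E ≈ 4.89 × 10^18 J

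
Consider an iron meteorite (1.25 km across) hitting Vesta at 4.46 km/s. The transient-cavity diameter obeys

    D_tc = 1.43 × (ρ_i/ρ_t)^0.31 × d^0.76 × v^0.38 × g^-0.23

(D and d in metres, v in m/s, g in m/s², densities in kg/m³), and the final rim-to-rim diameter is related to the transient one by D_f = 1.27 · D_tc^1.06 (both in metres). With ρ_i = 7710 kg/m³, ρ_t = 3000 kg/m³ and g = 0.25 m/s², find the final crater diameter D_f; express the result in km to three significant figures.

In SI: d = 1250 m, v = 4460 m/s.
(ρ_i/ρ_t)^0.31 = (7710/3000)^0.31 = 1.340
d^0.76 = 1250^0.76 = 225.8
v^0.38 = 4460^0.38 = 24.36
g^-0.23 = 0.25^-0.23 = 1.376
D_tc = 1.43 × 1.340 × 225.8 × 24.36 × 1.376 = 14500 m
D_f = 1.27 × (14500)^1.06 = 32723 m
     = 32.72 km

D_f ≈ 32.7 km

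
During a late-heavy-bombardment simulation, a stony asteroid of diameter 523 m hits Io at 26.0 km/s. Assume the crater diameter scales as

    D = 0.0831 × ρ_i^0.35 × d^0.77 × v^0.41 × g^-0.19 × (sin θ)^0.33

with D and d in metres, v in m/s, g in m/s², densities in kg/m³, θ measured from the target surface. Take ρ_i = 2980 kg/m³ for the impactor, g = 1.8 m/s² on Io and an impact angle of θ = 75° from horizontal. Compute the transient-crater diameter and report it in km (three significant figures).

In SI units: v = 26000 m/s.
ρ_i^0.35 = 2980^0.35 = 16.44
d^0.77 = 523^0.77 = 123.9
v^0.41 = 26000^0.41 = 64.59
g^-0.19 = 1.8^-0.19 = 0.8943
(sin 75°)^0.33 = 0.9659^0.33 = 0.9886
D = 0.0831 × 16.44 × 123.9 × 64.59 × 0.8943 × 0.9886 = 9666 m
   = 9.666 km

D ≈ 9.67 km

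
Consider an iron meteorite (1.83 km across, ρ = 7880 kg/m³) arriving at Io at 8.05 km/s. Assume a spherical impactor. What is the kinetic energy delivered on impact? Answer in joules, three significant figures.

E ≈ 8.19 × 10^20 J

d = 1830 m; v = 8050 m/s.
Mass m = (π/6) ρ d³ = (π/6) × 7880 × (1830)³ = 2.529 × 10^13 kg
E = ½ m v² = 0.5 × 2.529 × 10^13 × (8050)² = 8.194 × 10^20 J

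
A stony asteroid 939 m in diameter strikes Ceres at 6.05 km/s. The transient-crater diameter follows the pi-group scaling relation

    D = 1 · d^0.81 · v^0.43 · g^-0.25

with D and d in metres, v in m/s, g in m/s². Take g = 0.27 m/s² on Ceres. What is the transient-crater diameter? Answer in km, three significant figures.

D ≈ 15.0 km

In SI units: v = 6050 m/s.
d^0.81 = 939^0.81 = 255.8
v^0.43 = 6050^0.43 = 42.28
g^-0.25 = 0.27^-0.25 = 1.387
D = 1 × 255.8 × 42.28 × 1.387 = 15001 m
   = 15.00 km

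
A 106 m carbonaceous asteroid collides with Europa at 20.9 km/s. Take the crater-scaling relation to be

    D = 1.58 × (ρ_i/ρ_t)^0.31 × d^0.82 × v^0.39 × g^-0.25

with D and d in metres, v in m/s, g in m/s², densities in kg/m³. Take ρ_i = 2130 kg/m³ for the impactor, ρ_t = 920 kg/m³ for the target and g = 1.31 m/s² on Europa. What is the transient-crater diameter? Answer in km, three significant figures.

D ≈ 4.25 km

In SI units: v = 20900 m/s.
(ρ_i/ρ_t)^0.31 = (2130/920)^0.31 = 1.297
d^0.82 = 106^0.82 = 45.79
v^0.39 = 20900^0.39 = 48.40
g^-0.25 = 1.31^-0.25 = 0.9347
D = 1.58 × 1.297 × 45.79 × 48.40 × 0.9347 = 4245 m
   = 4.245 km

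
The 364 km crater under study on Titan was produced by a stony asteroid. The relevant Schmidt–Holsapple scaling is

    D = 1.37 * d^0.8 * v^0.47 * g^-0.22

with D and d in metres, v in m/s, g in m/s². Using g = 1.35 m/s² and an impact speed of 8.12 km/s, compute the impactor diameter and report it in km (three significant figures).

d ≈ 33.1 km

Rearranging for d: d = [D / (1.37 · 8120^0.47 · 1.35^-0.22)]^(1/0.8).
D = 364000 m.
8120^0.47 = 68.78
1.35^-0.22 = 0.9361
Denominator = 1.37 × 68.78 × 0.9361 = 88.21
D / 88.21 = 364000 / 88.21 = 4127
d = 4127^(1/0.8) = 4127^1.25 = 33078 m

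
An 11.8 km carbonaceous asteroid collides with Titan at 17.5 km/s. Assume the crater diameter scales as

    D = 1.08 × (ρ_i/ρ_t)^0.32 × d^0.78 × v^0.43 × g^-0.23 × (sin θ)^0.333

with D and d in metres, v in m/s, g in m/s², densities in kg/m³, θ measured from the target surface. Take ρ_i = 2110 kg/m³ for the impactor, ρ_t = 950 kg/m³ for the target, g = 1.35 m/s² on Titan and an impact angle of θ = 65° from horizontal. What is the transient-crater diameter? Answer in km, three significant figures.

D ≈ 126 km

In SI units: d = 11800 m, v = 17500 m/s.
(ρ_i/ρ_t)^0.32 = (2110/950)^0.32 = 1.291
d^0.78 = 11800^0.78 = 1500
v^0.43 = 17500^0.43 = 66.76
g^-0.23 = 1.35^-0.23 = 0.9333
(sin 65°)^0.333 = 0.9063^0.333 = 0.9678
D = 1.08 × 1.291 × 1500 × 66.76 × 0.9333 × 0.9678 = 1.261 × 10^5 m
   = 126.1 km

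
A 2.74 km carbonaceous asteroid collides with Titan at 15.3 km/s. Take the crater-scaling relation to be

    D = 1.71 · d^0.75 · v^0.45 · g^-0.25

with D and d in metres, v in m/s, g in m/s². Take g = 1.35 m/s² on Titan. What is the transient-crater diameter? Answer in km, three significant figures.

In SI units: d = 2740 m, v = 15300 m/s.
d^0.75 = 2740^0.75 = 378.7
v^0.45 = 15300^0.45 = 76.40
g^-0.25 = 1.35^-0.25 = 0.9277
D = 1.71 × 378.7 × 76.40 × 0.9277 = 45898 m
   = 45.90 km

D ≈ 45.9 km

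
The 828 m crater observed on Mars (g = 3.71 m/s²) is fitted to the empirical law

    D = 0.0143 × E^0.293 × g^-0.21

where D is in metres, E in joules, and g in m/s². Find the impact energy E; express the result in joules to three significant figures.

Rearranging: E = [D / (0.0143 · g^-0.21)]^(1/0.293).
g^-0.21 = 3.71^-0.21 = 0.7593
D / (0.0143 × 0.7593) = 828 / (0.01086) = 7.624 × 10^4
E = (7.624 × 10^4)^3.413 = 4.601 × 10^16 J

E ≈ 4.60 × 10^16 J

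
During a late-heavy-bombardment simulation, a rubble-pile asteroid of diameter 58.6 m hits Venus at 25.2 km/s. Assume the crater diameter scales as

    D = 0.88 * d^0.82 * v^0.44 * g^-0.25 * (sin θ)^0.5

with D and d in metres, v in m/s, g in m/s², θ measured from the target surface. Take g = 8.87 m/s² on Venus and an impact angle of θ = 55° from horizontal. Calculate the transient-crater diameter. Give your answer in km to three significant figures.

D ≈ 1.12 km

In SI units: v = 25200 m/s.
d^0.82 = 58.6^0.82 = 28.16
v^0.44 = 25200^0.44 = 86.42
g^-0.25 = 8.87^-0.25 = 0.5795
(sin 55°)^0.5 = 0.8192^0.5 = 0.9051
D = 0.88 × 28.16 × 86.42 × 0.5795 × 0.9051 = 1123 m
   = 1.123 km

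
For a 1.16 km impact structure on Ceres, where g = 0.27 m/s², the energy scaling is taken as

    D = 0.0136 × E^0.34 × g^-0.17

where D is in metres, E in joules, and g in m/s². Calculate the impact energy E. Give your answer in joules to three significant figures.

Rearranging: E = [D / (0.0136 · g^-0.17)]^(1/0.34).
D = 1160 m.
g^-0.17 = 0.27^-0.17 = 1.249
D / (0.0136 × 1.249) = 1160 / (0.01699) = 6.828 × 10^4
E = (6.828 × 10^4)^2.9412 = 1.654 × 10^14 J

E ≈ 1.65 × 10^14 J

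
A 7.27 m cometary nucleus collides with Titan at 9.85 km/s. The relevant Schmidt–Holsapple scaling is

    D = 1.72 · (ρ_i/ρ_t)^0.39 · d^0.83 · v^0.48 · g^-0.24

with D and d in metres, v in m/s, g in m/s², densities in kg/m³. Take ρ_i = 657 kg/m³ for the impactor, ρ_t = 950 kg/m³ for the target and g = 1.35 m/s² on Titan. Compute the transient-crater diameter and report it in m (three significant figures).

D ≈ 594 m

In SI units: v = 9850 m/s.
(ρ_i/ρ_t)^0.39 = (657/950)^0.39 = 0.8660
d^0.83 = 7.27^0.83 = 5.189
v^0.48 = 9850^0.48 = 82.58
g^-0.24 = 1.35^-0.24 = 0.9305
D = 1.72 × 0.8660 × 5.189 × 82.58 × 0.9305 = 593.9 m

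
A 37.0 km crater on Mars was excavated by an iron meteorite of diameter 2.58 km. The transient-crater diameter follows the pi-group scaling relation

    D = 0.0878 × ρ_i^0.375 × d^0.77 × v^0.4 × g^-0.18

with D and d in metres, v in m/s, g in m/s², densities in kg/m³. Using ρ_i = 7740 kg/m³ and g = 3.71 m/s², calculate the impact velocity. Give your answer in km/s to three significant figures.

Rearranging for v: v = [D / (0.0878 · 7740^0.375 · 2580^0.77 · 3.71^-0.18)]^(1/0.4).
D = 37000 m.
7740^0.375 = 28.73
2580^0.77 = 423.6
3.71^-0.18 = 0.7898
Denominator = 0.0878 × 28.73 × 423.6 × 0.7898 = 843.9
D / 843.9 = 37000 / 843.9 = 43.84
v = 43.84^(1/0.4) = 43.84^2.5 = 12726 m/s

v ≈ 12.7 km/s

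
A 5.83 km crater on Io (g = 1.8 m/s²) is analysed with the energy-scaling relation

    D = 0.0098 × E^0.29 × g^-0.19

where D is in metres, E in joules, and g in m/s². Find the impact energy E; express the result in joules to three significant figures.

E ≈ 1.20 × 10^20 J

Rearranging: E = [D / (0.0098 · g^-0.19)]^(1/0.29).
D = 5830 m.
g^-0.19 = 1.8^-0.19 = 0.8943
D / (0.0098 × 0.8943) = 5830 / (8.764 × 10^-3) = 6.652 × 10^5
E = (6.652 × 10^5)^3.4483 = 1.200 × 10^20 J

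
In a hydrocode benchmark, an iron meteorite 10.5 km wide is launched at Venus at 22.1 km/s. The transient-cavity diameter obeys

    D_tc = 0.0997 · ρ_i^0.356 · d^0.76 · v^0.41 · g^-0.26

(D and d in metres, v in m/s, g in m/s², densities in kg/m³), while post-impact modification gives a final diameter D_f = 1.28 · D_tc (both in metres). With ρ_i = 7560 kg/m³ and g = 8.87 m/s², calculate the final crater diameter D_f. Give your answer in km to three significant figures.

D_f ≈ 120 km

In SI: d = 10500 m, v = 22100 m/s.
ρ_i^0.356 = 7560^0.356 = 24.03
d^0.76 = 10500^0.76 = 1138
v^0.41 = 22100^0.41 = 60.42
g^-0.26 = 8.87^-0.26 = 0.5669
D_tc = 0.0997 × 24.03 × 1138 × 60.42 × 0.5669 = 93390 m
D_f = 1.28 × 93390 = 1.195 × 10^5 m
     = 119.5 km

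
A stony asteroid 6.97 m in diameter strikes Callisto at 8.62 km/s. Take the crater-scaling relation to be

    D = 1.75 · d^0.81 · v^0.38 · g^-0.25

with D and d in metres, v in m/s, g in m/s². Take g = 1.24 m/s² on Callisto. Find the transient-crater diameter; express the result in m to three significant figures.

In SI units: v = 8620 m/s.
d^0.81 = 6.97^0.81 = 4.820
v^0.38 = 8620^0.38 = 31.30
g^-0.25 = 1.24^-0.25 = 0.9476
D = 1.75 × 4.820 × 31.30 × 0.9476 = 250.2 m

D ≈ 250 m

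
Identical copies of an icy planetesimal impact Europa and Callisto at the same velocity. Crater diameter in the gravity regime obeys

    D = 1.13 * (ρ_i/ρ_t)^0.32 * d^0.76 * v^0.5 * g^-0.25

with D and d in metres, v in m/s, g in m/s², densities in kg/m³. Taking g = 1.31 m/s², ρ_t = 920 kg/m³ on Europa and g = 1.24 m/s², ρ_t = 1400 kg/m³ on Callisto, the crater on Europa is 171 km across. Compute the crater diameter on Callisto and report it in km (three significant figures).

The impactor-only factors (d, v, ρ_i) cancel in the ratio, leaving D_Callisto/D_Europa = (g_Callisto/g_Europa)^-0.25 · (ρ_t,Europa/ρ_t,Callisto)^0.32.
(1.24/1.31)^-0.25 = 0.9466^-0.25 = 1.014
(920/1400)^0.32 = 0.6571^0.32 = 0.8743
Ratio = 1.014 × 0.8743 = 0.8865
D_Callisto = 0.8865 × 171 km = 152 km

D ≈ 152 km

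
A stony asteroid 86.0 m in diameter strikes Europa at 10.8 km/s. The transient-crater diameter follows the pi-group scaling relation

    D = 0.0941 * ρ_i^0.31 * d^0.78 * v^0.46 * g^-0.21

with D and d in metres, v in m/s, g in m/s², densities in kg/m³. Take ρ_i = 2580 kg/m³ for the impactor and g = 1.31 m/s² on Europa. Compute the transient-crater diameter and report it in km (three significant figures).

D ≈ 2.35 km

In SI units: v = 10800 m/s.
ρ_i^0.31 = 2580^0.31 = 11.42
d^0.78 = 86^0.78 = 32.28
v^0.46 = 10800^0.46 = 71.68
g^-0.21 = 1.31^-0.21 = 0.9449
D = 0.0941 × 11.42 × 32.28 × 71.68 × 0.9449 = 2349 m
   = 2.349 km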